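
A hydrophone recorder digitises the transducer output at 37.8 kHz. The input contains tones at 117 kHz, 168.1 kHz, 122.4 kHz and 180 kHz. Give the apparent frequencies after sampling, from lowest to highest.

3.6 kHz, 9 kHz, 16.9 kHz

fs/2 = 18.9 kHz.
117 kHz mod fs = 3.6 kHz.
3.6 kHz ≤ fs/2 = 18.9 kHz, appears at 3.6 kHz.
168.1 kHz mod fs = 16.9 kHz.
16.9 kHz ≤ fs/2 = 18.9 kHz, appears at 16.9 kHz.
122.4 kHz mod fs = 9 kHz.
9 kHz ≤ fs/2 = 18.9 kHz, appears at 9 kHz.
180 kHz mod fs = 28.8 kHz.
28.8 kHz > fs/2 = 18.9 kHz, folds to fs − 28.8 kHz = 9 kHz.
Distinct values: {3.6 kHz, 9 kHz, 16.9 kHz}.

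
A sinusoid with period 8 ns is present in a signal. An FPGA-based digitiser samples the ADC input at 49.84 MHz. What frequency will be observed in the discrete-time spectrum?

24.52 MHz

T = 8 ns → f = 1/T = 125 MHz.
125 MHz mod fs = 25.32 MHz.
25.32 MHz > fs/2 = 24.92 MHz, folds to fs − 25.32 MHz = 24.52 MHz.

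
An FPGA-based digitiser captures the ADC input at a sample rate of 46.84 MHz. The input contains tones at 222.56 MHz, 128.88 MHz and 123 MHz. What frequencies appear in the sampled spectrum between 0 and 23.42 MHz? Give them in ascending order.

fs/2 = 23.42 MHz.
222.56 MHz mod fs = 35.2 MHz.
35.2 MHz > fs/2 = 23.42 MHz, folds to fs − 35.2 MHz = 11.64 MHz.
128.88 MHz mod fs = 35.2 MHz.
35.2 MHz > fs/2 = 23.42 MHz, folds to fs − 35.2 MHz = 11.64 MHz.
123 MHz mod fs = 29.32 MHz.
29.32 MHz > fs/2 = 23.42 MHz, folds to fs − 29.32 MHz = 17.52 MHz.
Distinct values: {11.64 MHz, 17.52 MHz}.

11.64 MHz, 17.52 MHz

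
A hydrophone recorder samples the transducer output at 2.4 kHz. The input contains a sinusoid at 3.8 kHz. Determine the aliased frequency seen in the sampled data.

3.8 kHz mod fs = 1.4 kHz.
1.4 kHz > fs/2 = 1.2 kHz, folds to fs − 1.4 kHz = 1 kHz.

1 kHz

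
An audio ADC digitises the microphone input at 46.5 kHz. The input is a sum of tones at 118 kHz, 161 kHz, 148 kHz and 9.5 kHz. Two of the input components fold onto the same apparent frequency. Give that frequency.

21.5 kHz

fs/2 = 23.25 kHz.
118 kHz mod fs = 25 kHz.
25 kHz > fs/2 = 23.25 kHz, folds to fs − 25 kHz = 21.5 kHz.
161 kHz mod fs = 21.5 kHz.
21.5 kHz ≤ fs/2 = 23.25 kHz, appears at 21.5 kHz.
148 kHz mod fs = 8.5 kHz.
8.5 kHz ≤ fs/2 = 23.25 kHz, appears at 8.5 kHz.
9.5 kHz ≤ fs/2 = 23.25 kHz, passes unchanged.
118 kHz and 161 kHz both map to 21.5 kHz.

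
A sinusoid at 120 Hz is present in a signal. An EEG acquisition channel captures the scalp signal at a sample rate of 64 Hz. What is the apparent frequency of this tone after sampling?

120 Hz mod fs = 56 Hz.
56 Hz > fs/2 = 32 Hz, folds to fs − 56 Hz = 8 Hz.

8 Hz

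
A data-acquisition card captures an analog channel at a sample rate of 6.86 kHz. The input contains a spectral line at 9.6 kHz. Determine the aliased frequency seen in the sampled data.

9.6 kHz mod fs = 2.74 kHz.
2.74 kHz ≤ fs/2 = 3.43 kHz, appears at 2.74 kHz.

2.74 kHz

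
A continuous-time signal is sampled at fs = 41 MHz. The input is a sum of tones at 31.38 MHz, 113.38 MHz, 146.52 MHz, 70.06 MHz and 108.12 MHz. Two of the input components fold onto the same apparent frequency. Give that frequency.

9.62 MHz

fs/2 = 20.5 MHz.
31.38 MHz > fs/2 = 20.5 MHz, folds to fs − 31.38 MHz = 9.62 MHz.
113.38 MHz mod fs = 31.38 MHz.
31.38 MHz > fs/2 = 20.5 MHz, folds to fs − 31.38 MHz = 9.62 MHz.
146.52 MHz mod fs = 23.52 MHz.
23.52 MHz > fs/2 = 20.5 MHz, folds to fs − 23.52 MHz = 17.48 MHz.
70.06 MHz mod fs = 29.06 MHz.
29.06 MHz > fs/2 = 20.5 MHz, folds to fs − 29.06 MHz = 11.94 MHz.
108.12 MHz mod fs = 26.12 MHz.
26.12 MHz > fs/2 = 20.5 MHz, folds to fs − 26.12 MHz = 14.88 MHz.
31.38 MHz and 113.38 MHz both map to 9.62 MHz.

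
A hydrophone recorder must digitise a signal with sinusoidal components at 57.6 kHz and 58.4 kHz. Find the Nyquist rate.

116.8 kHz

Highest-frequency component: 58.4 kHz.
Nyquist rate = 2 × 58.4 kHz = 116.8 kHz.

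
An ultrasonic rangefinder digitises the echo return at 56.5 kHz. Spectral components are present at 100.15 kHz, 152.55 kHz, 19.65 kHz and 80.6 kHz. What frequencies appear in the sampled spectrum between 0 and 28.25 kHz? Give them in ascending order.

fs/2 = 28.25 kHz.
100.15 kHz mod fs = 43.65 kHz.
43.65 kHz > fs/2 = 28.25 kHz, folds to fs − 43.65 kHz = 12.85 kHz.
152.55 kHz mod fs = 39.55 kHz.
39.55 kHz > fs/2 = 28.25 kHz, folds to fs − 39.55 kHz = 16.95 kHz.
19.65 kHz ≤ fs/2 = 28.25 kHz, passes unchanged.
80.6 kHz mod fs = 24.1 kHz.
24.1 kHz ≤ fs/2 = 28.25 kHz, appears at 24.1 kHz.
Distinct values: {12.85 kHz, 16.95 kHz, 19.65 kHz, 24.1 kHz}.

12.85 kHz, 16.95 kHz, 19.65 kHz, 24.1 kHz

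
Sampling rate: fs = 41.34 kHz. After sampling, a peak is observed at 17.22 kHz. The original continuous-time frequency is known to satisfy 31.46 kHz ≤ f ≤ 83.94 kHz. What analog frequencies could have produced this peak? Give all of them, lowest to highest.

Frequencies that alias to 17.22 kHz are k·fs ± 17.22 kHz for integer k ≥ 0.
k=0: 17.22 kHz.
k=1: 24.12 kHz, 58.56 kHz.
k=2: 65.46 kHz, 99.9 kHz.
k=3: 106.8 kHz, 141.24 kHz.
Within [31.46 kHz, 83.94 kHz]: 58.56 kHz, 65.46 kHz.

58.56 kHz, 65.46 kHz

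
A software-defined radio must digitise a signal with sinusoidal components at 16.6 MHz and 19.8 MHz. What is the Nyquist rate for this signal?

39.6 MHz

Highest-frequency component: 19.8 MHz.
Nyquist rate = 2 × 19.8 MHz = 39.6 MHz.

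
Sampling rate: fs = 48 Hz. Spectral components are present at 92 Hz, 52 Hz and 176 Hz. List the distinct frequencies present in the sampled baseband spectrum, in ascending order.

fs/2 = 24 Hz.
92 Hz mod fs = 44 Hz.
44 Hz > fs/2 = 24 Hz, folds to fs − 44 Hz = 4 Hz.
52 Hz mod fs = 4 Hz.
4 Hz ≤ fs/2 = 24 Hz, appears at 4 Hz.
176 Hz mod fs = 32 Hz.
32 Hz > fs/2 = 24 Hz, folds to fs − 32 Hz = 16 Hz.
Distinct values: {4 Hz, 16 Hz}.

4 Hz, 16 Hz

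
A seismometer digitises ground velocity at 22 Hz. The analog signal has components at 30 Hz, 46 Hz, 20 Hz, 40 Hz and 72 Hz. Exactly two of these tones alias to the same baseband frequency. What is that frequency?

fs/2 = 11 Hz.
30 Hz mod fs = 8 Hz.
8 Hz ≤ fs/2 = 11 Hz, appears at 8 Hz.
46 Hz mod fs = 2 Hz.
2 Hz ≤ fs/2 = 11 Hz, appears at 2 Hz.
20 Hz > fs/2 = 11 Hz, folds to fs − 20 Hz = 2 Hz.
40 Hz mod fs = 18 Hz.
18 Hz > fs/2 = 11 Hz, folds to fs − 18 Hz = 4 Hz.
72 Hz mod fs = 6 Hz.
6 Hz ≤ fs/2 = 11 Hz, appears at 6 Hz.
20 Hz and 46 Hz both map to 2 Hz.

2 Hz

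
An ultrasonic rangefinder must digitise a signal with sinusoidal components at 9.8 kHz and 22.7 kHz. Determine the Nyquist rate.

Highest-frequency component: 22.7 kHz.
Nyquist rate = 2 × 22.7 kHz = 45.4 kHz.

45.4 kHz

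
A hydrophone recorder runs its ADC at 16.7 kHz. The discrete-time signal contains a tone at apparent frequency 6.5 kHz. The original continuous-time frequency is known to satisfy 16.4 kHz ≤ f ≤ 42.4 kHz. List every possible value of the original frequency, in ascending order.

23.2 kHz, 26.9 kHz, 39.9 kHz

Frequencies that alias to 6.5 kHz are k·fs ± 6.5 kHz for integer k ≥ 0.
k=0: 6.5 kHz.
k=1: 10.2 kHz, 23.2 kHz.
k=2: 26.9 kHz, 39.9 kHz.
k=3: 43.6 kHz, 56.6 kHz.
Within [16.4 kHz, 42.4 kHz]: 23.2 kHz, 26.9 kHz, 39.9 kHz.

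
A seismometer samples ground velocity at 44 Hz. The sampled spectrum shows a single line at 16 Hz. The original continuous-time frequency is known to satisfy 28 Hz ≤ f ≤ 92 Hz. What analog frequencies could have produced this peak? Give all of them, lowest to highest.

28 Hz, 60 Hz, 72 Hz

Frequencies that alias to 16 Hz are k·fs ± 16 Hz for integer k ≥ 0.
k=0: 16 Hz.
k=1: 28 Hz, 60 Hz.
k=2: 72 Hz, 104 Hz.
k=3: 116 Hz, 148 Hz.
Within [28 Hz, 92 Hz]: 28 Hz, 60 Hz, 72 Hz.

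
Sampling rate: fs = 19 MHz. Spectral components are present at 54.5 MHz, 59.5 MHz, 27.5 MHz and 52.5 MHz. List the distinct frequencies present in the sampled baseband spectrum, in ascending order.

fs/2 = 9.5 MHz.
54.5 MHz mod fs = 16.5 MHz.
16.5 MHz > fs/2 = 9.5 MHz, folds to fs − 16.5 MHz = 2.5 MHz.
59.5 MHz mod fs = 2.5 MHz.
2.5 MHz ≤ fs/2 = 9.5 MHz, appears at 2.5 MHz.
27.5 MHz mod fs = 8.5 MHz.
8.5 MHz ≤ fs/2 = 9.5 MHz, appears at 8.5 MHz.
52.5 MHz mod fs = 14.5 MHz.
14.5 MHz > fs/2 = 9.5 MHz, folds to fs − 14.5 MHz = 4.5 MHz.
Distinct values: {2.5 MHz, 4.5 MHz, 8.5 MHz}.

2.5 MHz, 4.5 MHz, 8.5 MHz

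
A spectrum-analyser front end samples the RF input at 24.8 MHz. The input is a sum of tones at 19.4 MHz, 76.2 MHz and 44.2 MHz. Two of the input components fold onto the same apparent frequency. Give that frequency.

5.4 MHz

fs/2 = 12.4 MHz.
19.4 MHz > fs/2 = 12.4 MHz, folds to fs − 19.4 MHz = 5.4 MHz.
76.2 MHz mod fs = 1.8 MHz.
1.8 MHz ≤ fs/2 = 12.4 MHz, appears at 1.8 MHz.
44.2 MHz mod fs = 19.4 MHz.
19.4 MHz > fs/2 = 12.4 MHz, folds to fs − 19.4 MHz = 5.4 MHz.
19.4 MHz and 44.2 MHz both map to 5.4 MHz.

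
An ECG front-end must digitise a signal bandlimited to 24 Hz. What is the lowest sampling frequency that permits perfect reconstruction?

Nyquist rate = 2 × 24 Hz = 48 Hz.

48 Hz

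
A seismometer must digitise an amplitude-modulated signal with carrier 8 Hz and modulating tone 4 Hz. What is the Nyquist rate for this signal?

AM sidebands sit at fc ± fm = 4 Hz and 12 Hz.
Highest-frequency component: 12 Hz.
Nyquist rate = 2 × 12 Hz = 24 Hz.

24 Hz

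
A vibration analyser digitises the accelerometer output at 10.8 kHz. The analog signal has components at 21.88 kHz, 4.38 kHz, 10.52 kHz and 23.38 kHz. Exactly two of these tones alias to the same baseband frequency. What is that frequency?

0.28 kHz

fs/2 = 5.4 kHz.
21.88 kHz mod fs = 0.28 kHz.
0.28 kHz ≤ fs/2 = 5.4 kHz, appears at 0.28 kHz.
4.38 kHz ≤ fs/2 = 5.4 kHz, passes unchanged.
10.52 kHz > fs/2 = 5.4 kHz, folds to fs − 10.52 kHz = 0.28 kHz.
23.38 kHz mod fs = 1.78 kHz.
1.78 kHz ≤ fs/2 = 5.4 kHz, appears at 1.78 kHz.
10.52 kHz and 21.88 kHz both map to 0.28 kHz.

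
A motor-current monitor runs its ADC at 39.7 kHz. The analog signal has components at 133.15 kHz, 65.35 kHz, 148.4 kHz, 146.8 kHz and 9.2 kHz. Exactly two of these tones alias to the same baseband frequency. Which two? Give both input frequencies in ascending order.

65.35 kHz, 133.15 kHz

fs/2 = 19.85 kHz.
133.15 kHz mod fs = 14.05 kHz.
14.05 kHz ≤ fs/2 = 19.85 kHz, appears at 14.05 kHz.
65.35 kHz mod fs = 25.65 kHz.
25.65 kHz > fs/2 = 19.85 kHz, folds to fs − 25.65 kHz = 14.05 kHz.
148.4 kHz mod fs = 29.3 kHz.
29.3 kHz > fs/2 = 19.85 kHz, folds to fs − 29.3 kHz = 10.4 kHz.
146.8 kHz mod fs = 27.7 kHz.
27.7 kHz > fs/2 = 19.85 kHz, folds to fs − 27.7 kHz = 12 kHz.
9.2 kHz ≤ fs/2 = 19.85 kHz, passes unchanged.
65.35 kHz and 133.15 kHz both map to 14.05 kHz.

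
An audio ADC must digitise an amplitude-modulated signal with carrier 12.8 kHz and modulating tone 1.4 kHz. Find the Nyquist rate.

AM sidebands sit at fc ± fm = 11.4 kHz and 14.2 kHz.
Highest-frequency component: 14.2 kHz.
Nyquist rate = 2 × 14.2 kHz = 28.4 kHz.

28.4 kHz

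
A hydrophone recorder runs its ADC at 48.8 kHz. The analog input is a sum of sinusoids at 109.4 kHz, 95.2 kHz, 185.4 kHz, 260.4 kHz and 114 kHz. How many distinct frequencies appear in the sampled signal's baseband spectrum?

4

fs/2 = 24.4 kHz.
109.4 kHz mod fs = 11.8 kHz.
11.8 kHz ≤ fs/2 = 24.4 kHz, appears at 11.8 kHz.
95.2 kHz mod fs = 46.4 kHz.
46.4 kHz > fs/2 = 24.4 kHz, folds to fs − 46.4 kHz = 2.4 kHz.
185.4 kHz mod fs = 39 kHz.
39 kHz > fs/2 = 24.4 kHz, folds to fs − 39 kHz = 9.8 kHz.
260.4 kHz mod fs = 16.4 kHz.
16.4 kHz ≤ fs/2 = 24.4 kHz, appears at 16.4 kHz.
114 kHz mod fs = 16.4 kHz.
16.4 kHz ≤ fs/2 = 24.4 kHz, appears at 16.4 kHz.
Distinct values: {2.4 kHz, 9.8 kHz, 11.8 kHz, 16.4 kHz} → 4.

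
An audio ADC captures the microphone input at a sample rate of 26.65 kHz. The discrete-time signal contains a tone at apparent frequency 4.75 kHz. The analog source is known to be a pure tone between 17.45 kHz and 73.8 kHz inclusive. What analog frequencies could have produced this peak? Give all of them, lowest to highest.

21.9 kHz, 31.4 kHz, 48.55 kHz, 58.05 kHz

Frequencies that alias to 4.75 kHz are k·fs ± 4.75 kHz for integer k ≥ 0.
k=0: 4.75 kHz.
k=1: 21.9 kHz, 31.4 kHz.
k=2: 48.55 kHz, 58.05 kHz.
k=3: 75.2 kHz, 84.7 kHz.
Within [17.45 kHz, 73.8 kHz]: 21.9 kHz, 31.4 kHz, 48.55 kHz, 58.05 kHz.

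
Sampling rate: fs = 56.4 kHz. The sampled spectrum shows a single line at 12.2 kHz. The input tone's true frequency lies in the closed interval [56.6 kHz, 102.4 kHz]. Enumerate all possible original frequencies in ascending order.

68.6 kHz, 100.6 kHz

Frequencies that alias to 12.2 kHz are k·fs ± 12.2 kHz for integer k ≥ 0.
k=0: 12.2 kHz.
k=1: 44.2 kHz, 68.6 kHz.
k=2: 100.6 kHz, 125 kHz.
k=3: 157 kHz, 181.4 kHz.
Within [56.6 kHz, 102.4 kHz]: 68.6 kHz, 100.6 kHz.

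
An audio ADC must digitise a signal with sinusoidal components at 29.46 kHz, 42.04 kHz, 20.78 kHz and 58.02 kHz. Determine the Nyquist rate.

Highest-frequency component: 58.02 kHz.
Nyquist rate = 2 × 58.02 kHz = 116.04 kHz.

116.04 kHz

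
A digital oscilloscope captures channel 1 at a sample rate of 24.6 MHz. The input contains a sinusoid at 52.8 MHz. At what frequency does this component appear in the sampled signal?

52.8 MHz mod fs = 3.6 MHz.
3.6 MHz ≤ fs/2 = 12.3 MHz, appears at 3.6 MHz.

3.6 MHz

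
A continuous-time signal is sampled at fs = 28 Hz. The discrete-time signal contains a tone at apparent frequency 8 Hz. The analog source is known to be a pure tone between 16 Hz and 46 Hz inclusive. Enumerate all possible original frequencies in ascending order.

20 Hz, 36 Hz

Frequencies that alias to 8 Hz are k·fs ± 8 Hz for integer k ≥ 0.
k=0: 8 Hz.
k=1: 20 Hz, 36 Hz.
k=2: 48 Hz, 64 Hz.
Within [16 Hz, 46 Hz]: 20 Hz, 36 Hz.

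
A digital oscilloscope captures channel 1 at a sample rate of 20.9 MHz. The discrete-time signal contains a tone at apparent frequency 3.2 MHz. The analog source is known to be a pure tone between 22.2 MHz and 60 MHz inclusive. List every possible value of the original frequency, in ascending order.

Frequencies that alias to 3.2 MHz are k·fs ± 3.2 MHz for integer k ≥ 0.
k=0: 3.2 MHz.
k=1: 17.7 MHz, 24.1 MHz.
k=2: 38.6 MHz, 45 MHz.
k=3: 59.5 MHz, 65.9 MHz.
k=4: 80.4 MHz, 86.8 MHz.
Within [22.2 MHz, 60 MHz]: 24.1 MHz, 38.6 MHz, 45 MHz, 59.5 MHz.

24.1 MHz, 38.6 MHz, 45 MHz, 59.5 MHz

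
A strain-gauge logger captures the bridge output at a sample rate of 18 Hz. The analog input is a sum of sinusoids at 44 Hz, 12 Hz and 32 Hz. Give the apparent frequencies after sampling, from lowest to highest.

fs/2 = 9 Hz.
44 Hz mod fs = 8 Hz.
8 Hz ≤ fs/2 = 9 Hz, appears at 8 Hz.
12 Hz > fs/2 = 9 Hz, folds to fs − 12 Hz = 6 Hz.
32 Hz mod fs = 14 Hz.
14 Hz > fs/2 = 9 Hz, folds to fs − 14 Hz = 4 Hz.
Distinct values: {4 Hz, 6 Hz, 8 Hz}.

4 Hz, 6 Hz, 8 Hz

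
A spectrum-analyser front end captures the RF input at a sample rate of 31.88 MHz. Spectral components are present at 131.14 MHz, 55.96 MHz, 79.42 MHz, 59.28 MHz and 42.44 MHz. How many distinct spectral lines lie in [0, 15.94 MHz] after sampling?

fs/2 = 15.94 MHz.
131.14 MHz mod fs = 3.62 MHz.
3.62 MHz ≤ fs/2 = 15.94 MHz, appears at 3.62 MHz.
55.96 MHz mod fs = 24.08 MHz.
24.08 MHz > fs/2 = 15.94 MHz, folds to fs − 24.08 MHz = 7.8 MHz.
79.42 MHz mod fs = 15.66 MHz.
15.66 MHz ≤ fs/2 = 15.94 MHz, appears at 15.66 MHz.
59.28 MHz mod fs = 27.4 MHz.
27.4 MHz > fs/2 = 15.94 MHz, folds to fs − 27.4 MHz = 4.48 MHz.
42.44 MHz mod fs = 10.56 MHz.
10.56 MHz ≤ fs/2 = 15.94 MHz, appears at 10.56 MHz.
Distinct values: {3.62 MHz, 4.48 MHz, 7.8 MHz, 10.56 MHz, 15.66 MHz} → 5.

5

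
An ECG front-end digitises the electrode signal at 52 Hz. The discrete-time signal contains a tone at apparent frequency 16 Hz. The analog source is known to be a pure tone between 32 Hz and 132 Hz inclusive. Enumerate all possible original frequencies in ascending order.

Frequencies that alias to 16 Hz are k·fs ± 16 Hz for integer k ≥ 0.
k=0: 16 Hz.
k=1: 36 Hz, 68 Hz.
k=2: 88 Hz, 120 Hz.
k=3: 140 Hz, 172 Hz.
Within [32 Hz, 132 Hz]: 36 Hz, 68 Hz, 88 Hz, 120 Hz.

36 Hz, 68 Hz, 88 Hz, 120 Hz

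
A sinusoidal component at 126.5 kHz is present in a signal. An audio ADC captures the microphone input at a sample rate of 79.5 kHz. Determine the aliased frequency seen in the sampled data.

32.5 kHz

126.5 kHz mod fs = 47 kHz.
47 kHz > fs/2 = 39.75 kHz, folds to fs − 47 kHz = 32.5 kHz.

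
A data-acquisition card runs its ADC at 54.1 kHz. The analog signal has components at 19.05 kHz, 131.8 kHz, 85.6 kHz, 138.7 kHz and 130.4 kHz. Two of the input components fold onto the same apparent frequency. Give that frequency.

fs/2 = 27.05 kHz.
19.05 kHz ≤ fs/2 = 27.05 kHz, passes unchanged.
131.8 kHz mod fs = 23.6 kHz.
23.6 kHz ≤ fs/2 = 27.05 kHz, appears at 23.6 kHz.
85.6 kHz mod fs = 31.5 kHz.
31.5 kHz > fs/2 = 27.05 kHz, folds to fs − 31.5 kHz = 22.6 kHz.
138.7 kHz mod fs = 30.5 kHz.
30.5 kHz > fs/2 = 27.05 kHz, folds to fs − 30.5 kHz = 23.6 kHz.
130.4 kHz mod fs = 22.2 kHz.
22.2 kHz ≤ fs/2 = 27.05 kHz, appears at 22.2 kHz.
131.8 kHz and 138.7 kHz both map to 23.6 kHz.

23.6 kHz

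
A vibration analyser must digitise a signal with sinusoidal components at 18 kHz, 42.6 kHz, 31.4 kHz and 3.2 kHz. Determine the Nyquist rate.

85.2 kHz

Highest-frequency component: 42.6 kHz.
Nyquist rate = 2 × 42.6 kHz = 85.2 kHz.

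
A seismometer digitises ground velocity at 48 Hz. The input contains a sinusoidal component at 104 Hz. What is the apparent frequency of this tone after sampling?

8 Hz

104 Hz mod fs = 8 Hz.
8 Hz ≤ fs/2 = 24 Hz, appears at 8 Hz.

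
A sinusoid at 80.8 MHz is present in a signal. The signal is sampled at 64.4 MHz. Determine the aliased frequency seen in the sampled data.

16.4 MHz

80.8 MHz mod fs = 16.4 MHz.
16.4 MHz ≤ fs/2 = 32.2 MHz, appears at 16.4 MHz.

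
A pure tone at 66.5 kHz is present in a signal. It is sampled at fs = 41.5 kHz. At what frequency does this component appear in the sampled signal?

66.5 kHz mod fs = 25 kHz.
25 kHz > fs/2 = 20.75 kHz, folds to fs − 25 kHz = 16.5 kHz.

16.5 kHz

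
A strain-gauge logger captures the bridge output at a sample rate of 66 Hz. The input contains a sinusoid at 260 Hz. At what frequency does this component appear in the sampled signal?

260 Hz mod fs = 62 Hz.
62 Hz > fs/2 = 33 Hz, folds to fs − 62 Hz = 4 Hz.

4 Hz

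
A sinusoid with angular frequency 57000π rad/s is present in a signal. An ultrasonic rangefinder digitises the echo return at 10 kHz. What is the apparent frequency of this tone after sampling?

ω = 57000π rad/s → f = ω/(2π) = 28500 Hz = 28.5 kHz.
28.5 kHz mod fs = 8.5 kHz.
8.5 kHz > fs/2 = 5 kHz, folds to fs − 8.5 kHz = 1.5 kHz.

1.5 kHz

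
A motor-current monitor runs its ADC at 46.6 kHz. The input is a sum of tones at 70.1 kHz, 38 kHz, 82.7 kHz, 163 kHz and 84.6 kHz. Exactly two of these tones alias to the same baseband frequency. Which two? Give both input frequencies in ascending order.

fs/2 = 23.3 kHz.
70.1 kHz mod fs = 23.5 kHz.
23.5 kHz > fs/2 = 23.3 kHz, folds to fs − 23.5 kHz = 23.1 kHz.
38 kHz > fs/2 = 23.3 kHz, folds to fs − 38 kHz = 8.6 kHz.
82.7 kHz mod fs = 36.1 kHz.
36.1 kHz > fs/2 = 23.3 kHz, folds to fs − 36.1 kHz = 10.5 kHz.
163 kHz mod fs = 23.2 kHz.
23.2 kHz ≤ fs/2 = 23.3 kHz, appears at 23.2 kHz.
84.6 kHz mod fs = 38 kHz.
38 kHz > fs/2 = 23.3 kHz, folds to fs − 38 kHz = 8.6 kHz.
38 kHz and 84.6 kHz both map to 8.6 kHz.

38 kHz, 84.6 kHz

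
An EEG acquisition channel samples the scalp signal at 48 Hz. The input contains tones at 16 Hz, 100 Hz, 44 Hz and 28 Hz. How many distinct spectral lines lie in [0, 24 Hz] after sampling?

3

fs/2 = 24 Hz.
16 Hz ≤ fs/2 = 24 Hz, passes unchanged.
100 Hz mod fs = 4 Hz.
4 Hz ≤ fs/2 = 24 Hz, appears at 4 Hz.
44 Hz > fs/2 = 24 Hz, folds to fs − 44 Hz = 4 Hz.
28 Hz > fs/2 = 24 Hz, folds to fs − 28 Hz = 20 Hz.
Distinct values: {4 Hz, 16 Hz, 20 Hz} → 3.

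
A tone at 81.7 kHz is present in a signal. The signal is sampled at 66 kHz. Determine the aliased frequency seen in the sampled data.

15.7 kHz

81.7 kHz mod fs = 15.7 kHz.
15.7 kHz ≤ fs/2 = 33 kHz, appears at 15.7 kHz.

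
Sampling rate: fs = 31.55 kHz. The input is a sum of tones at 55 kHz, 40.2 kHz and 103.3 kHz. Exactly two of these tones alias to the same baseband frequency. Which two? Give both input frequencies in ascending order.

fs/2 = 15.775 kHz.
55 kHz mod fs = 23.45 kHz.
23.45 kHz > fs/2 = 15.775 kHz, folds to fs − 23.45 kHz = 8.1 kHz.
40.2 kHz mod fs = 8.65 kHz.
8.65 kHz ≤ fs/2 = 15.775 kHz, appears at 8.65 kHz.
103.3 kHz mod fs = 8.65 kHz.
8.65 kHz ≤ fs/2 = 15.775 kHz, appears at 8.65 kHz.
40.2 kHz and 103.3 kHz both map to 8.65 kHz.

40.2 kHz, 103.3 kHz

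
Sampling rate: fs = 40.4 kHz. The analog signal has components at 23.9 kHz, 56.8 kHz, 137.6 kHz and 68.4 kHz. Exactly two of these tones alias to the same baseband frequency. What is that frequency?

16.4 kHz

fs/2 = 20.2 kHz.
23.9 kHz > fs/2 = 20.2 kHz, folds to fs − 23.9 kHz = 16.5 kHz.
56.8 kHz mod fs = 16.4 kHz.
16.4 kHz ≤ fs/2 = 20.2 kHz, appears at 16.4 kHz.
137.6 kHz mod fs = 16.4 kHz.
16.4 kHz ≤ fs/2 = 20.2 kHz, appears at 16.4 kHz.
68.4 kHz mod fs = 28 kHz.
28 kHz > fs/2 = 20.2 kHz, folds to fs − 28 kHz = 12.4 kHz.
56.8 kHz and 137.6 kHz both map to 16.4 kHz.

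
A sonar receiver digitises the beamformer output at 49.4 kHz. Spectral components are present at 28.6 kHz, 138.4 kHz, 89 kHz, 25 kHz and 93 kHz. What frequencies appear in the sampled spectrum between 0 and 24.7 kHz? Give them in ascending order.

5.8 kHz, 9.8 kHz, 20.8 kHz, 24.4 kHz

fs/2 = 24.7 kHz.
28.6 kHz > fs/2 = 24.7 kHz, folds to fs − 28.6 kHz = 20.8 kHz.
138.4 kHz mod fs = 39.6 kHz.
39.6 kHz > fs/2 = 24.7 kHz, folds to fs − 39.6 kHz = 9.8 kHz.
89 kHz mod fs = 39.6 kHz.
39.6 kHz > fs/2 = 24.7 kHz, folds to fs − 39.6 kHz = 9.8 kHz.
25 kHz > fs/2 = 24.7 kHz, folds to fs − 25 kHz = 24.4 kHz.
93 kHz mod fs = 43.6 kHz.
43.6 kHz > fs/2 = 24.7 kHz, folds to fs − 43.6 kHz = 5.8 kHz.
Distinct values: {5.8 kHz, 9.8 kHz, 20.8 kHz, 24.4 kHz}.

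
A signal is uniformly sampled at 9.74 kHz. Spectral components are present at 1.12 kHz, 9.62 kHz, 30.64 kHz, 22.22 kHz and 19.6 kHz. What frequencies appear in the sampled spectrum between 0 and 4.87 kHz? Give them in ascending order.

0.12 kHz, 1.12 kHz, 1.42 kHz, 2.74 kHz

fs/2 = 4.87 kHz.
1.12 kHz ≤ fs/2 = 4.87 kHz, passes unchanged.
9.62 kHz > fs/2 = 4.87 kHz, folds to fs − 9.62 kHz = 0.12 kHz.
30.64 kHz mod fs = 1.42 kHz.
1.42 kHz ≤ fs/2 = 4.87 kHz, appears at 1.42 kHz.
22.22 kHz mod fs = 2.74 kHz.
2.74 kHz ≤ fs/2 = 4.87 kHz, appears at 2.74 kHz.
19.6 kHz mod fs = 0.12 kHz.
0.12 kHz ≤ fs/2 = 4.87 kHz, appears at 0.12 kHz.
Distinct values: {0.12 kHz, 1.12 kHz, 1.42 kHz, 2.74 kHz}.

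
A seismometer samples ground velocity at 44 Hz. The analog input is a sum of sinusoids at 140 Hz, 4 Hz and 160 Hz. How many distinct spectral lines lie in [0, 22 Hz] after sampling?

3

fs/2 = 22 Hz.
140 Hz mod fs = 8 Hz.
8 Hz ≤ fs/2 = 22 Hz, appears at 8 Hz.
4 Hz ≤ fs/2 = 22 Hz, passes unchanged.
160 Hz mod fs = 28 Hz.
28 Hz > fs/2 = 22 Hz, folds to fs − 28 Hz = 16 Hz.
Distinct values: {4 Hz, 8 Hz, 16 Hz} → 3.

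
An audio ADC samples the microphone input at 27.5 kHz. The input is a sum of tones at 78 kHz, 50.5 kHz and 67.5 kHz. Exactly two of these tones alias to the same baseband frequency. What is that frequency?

fs/2 = 13.75 kHz.
78 kHz mod fs = 23 kHz.
23 kHz > fs/2 = 13.75 kHz, folds to fs − 23 kHz = 4.5 kHz.
50.5 kHz mod fs = 23 kHz.
23 kHz > fs/2 = 13.75 kHz, folds to fs − 23 kHz = 4.5 kHz.
67.5 kHz mod fs = 12.5 kHz.
12.5 kHz ≤ fs/2 = 13.75 kHz, appears at 12.5 kHz.
50.5 kHz and 78 kHz both map to 4.5 kHz.

4.5 kHz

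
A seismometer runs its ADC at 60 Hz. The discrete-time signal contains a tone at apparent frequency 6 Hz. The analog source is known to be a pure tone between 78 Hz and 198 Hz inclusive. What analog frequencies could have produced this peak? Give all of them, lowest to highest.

Frequencies that alias to 6 Hz are k·fs ± 6 Hz for integer k ≥ 0.
k=0: 6 Hz.
k=1: 54 Hz, 66 Hz.
k=2: 114 Hz, 126 Hz.
k=3: 174 Hz, 186 Hz.
k=4: 234 Hz, 246 Hz.
Within [78 Hz, 198 Hz]: 114 Hz, 126 Hz, 174 Hz, 186 Hz.

114 Hz, 126 Hz, 174 Hz, 186 Hz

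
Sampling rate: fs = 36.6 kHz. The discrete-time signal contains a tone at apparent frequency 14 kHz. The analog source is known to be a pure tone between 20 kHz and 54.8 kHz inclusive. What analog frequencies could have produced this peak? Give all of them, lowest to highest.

Frequencies that alias to 14 kHz are k·fs ± 14 kHz for integer k ≥ 0.
k=0: 14 kHz.
k=1: 22.6 kHz, 50.6 kHz.
k=2: 59.2 kHz, 87.2 kHz.
Within [20 kHz, 54.8 kHz]: 22.6 kHz, 50.6 kHz.

22.6 kHz, 50.6 kHz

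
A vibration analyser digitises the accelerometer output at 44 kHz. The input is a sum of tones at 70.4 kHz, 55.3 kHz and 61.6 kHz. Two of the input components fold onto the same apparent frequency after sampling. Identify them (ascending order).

61.6 kHz, 70.4 kHz

fs/2 = 22 kHz.
70.4 kHz mod fs = 26.4 kHz.
26.4 kHz > fs/2 = 22 kHz, folds to fs − 26.4 kHz = 17.6 kHz.
55.3 kHz mod fs = 11.3 kHz.
11.3 kHz ≤ fs/2 = 22 kHz, appears at 11.3 kHz.
61.6 kHz mod fs = 17.6 kHz.
17.6 kHz ≤ fs/2 = 22 kHz, appears at 17.6 kHz.
61.6 kHz and 70.4 kHz both map to 17.6 kHz.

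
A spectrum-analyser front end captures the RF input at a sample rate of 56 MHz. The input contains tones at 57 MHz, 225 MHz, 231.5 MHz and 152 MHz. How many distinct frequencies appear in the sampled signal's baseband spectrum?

3

fs/2 = 28 MHz.
57 MHz mod fs = 1 MHz.
1 MHz ≤ fs/2 = 28 MHz, appears at 1 MHz.
225 MHz mod fs = 1 MHz.
1 MHz ≤ fs/2 = 28 MHz, appears at 1 MHz.
231.5 MHz mod fs = 7.5 MHz.
7.5 MHz ≤ fs/2 = 28 MHz, appears at 7.5 MHz.
152 MHz mod fs = 40 MHz.
40 MHz > fs/2 = 28 MHz, folds to fs − 40 MHz = 16 MHz.
Distinct values: {1 MHz, 7.5 MHz, 16 MHz} → 3.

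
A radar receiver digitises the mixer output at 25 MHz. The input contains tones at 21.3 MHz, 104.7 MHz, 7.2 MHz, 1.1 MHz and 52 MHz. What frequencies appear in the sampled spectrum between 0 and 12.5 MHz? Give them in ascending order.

fs/2 = 12.5 MHz.
21.3 MHz > fs/2 = 12.5 MHz, folds to fs − 21.3 MHz = 3.7 MHz.
104.7 MHz mod fs = 4.7 MHz.
4.7 MHz ≤ fs/2 = 12.5 MHz, appears at 4.7 MHz.
7.2 MHz ≤ fs/2 = 12.5 MHz, passes unchanged.
1.1 MHz ≤ fs/2 = 12.5 MHz, passes unchanged.
52 MHz mod fs = 2 MHz.
2 MHz ≤ fs/2 = 12.5 MHz, appears at 2 MHz.
Distinct values: {1.1 MHz, 2 MHz, 3.7 MHz, 4.7 MHz, 7.2 MHz}.

1.1 MHz, 2 MHz, 3.7 MHz, 4.7 MHz, 7.2 MHz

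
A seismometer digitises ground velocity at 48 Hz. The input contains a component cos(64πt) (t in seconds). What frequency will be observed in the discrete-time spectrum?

16 Hz

ω = 64π rad/s → f = ω/(2π) = 32 Hz.
32 Hz > fs/2 = 24 Hz, folds to fs − 32 Hz = 16 Hz.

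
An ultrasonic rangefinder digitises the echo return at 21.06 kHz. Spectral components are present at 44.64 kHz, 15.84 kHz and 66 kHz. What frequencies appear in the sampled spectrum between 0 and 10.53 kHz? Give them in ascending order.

fs/2 = 10.53 kHz.
44.64 kHz mod fs = 2.52 kHz.
2.52 kHz ≤ fs/2 = 10.53 kHz, appears at 2.52 kHz.
15.84 kHz > fs/2 = 10.53 kHz, folds to fs − 15.84 kHz = 5.22 kHz.
66 kHz mod fs = 2.82 kHz.
2.82 kHz ≤ fs/2 = 10.53 kHz, appears at 2.82 kHz.
Distinct values: {2.52 kHz, 2.82 kHz, 5.22 kHz}.

2.52 kHz, 2.82 kHz, 5.22 kHz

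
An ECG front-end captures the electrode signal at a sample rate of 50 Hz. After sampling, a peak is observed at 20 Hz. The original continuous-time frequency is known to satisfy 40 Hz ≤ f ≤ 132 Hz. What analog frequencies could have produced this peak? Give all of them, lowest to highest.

Frequencies that alias to 20 Hz are k·fs ± 20 Hz for integer k ≥ 0.
k=0: 20 Hz.
k=1: 30 Hz, 70 Hz.
k=2: 80 Hz, 120 Hz.
k=3: 130 Hz, 170 Hz.
k=4: 180 Hz, 220 Hz.
Within [40 Hz, 132 Hz]: 70 Hz, 80 Hz, 120 Hz, 130 Hz.

70 Hz, 80 Hz, 120 Hz, 130 Hz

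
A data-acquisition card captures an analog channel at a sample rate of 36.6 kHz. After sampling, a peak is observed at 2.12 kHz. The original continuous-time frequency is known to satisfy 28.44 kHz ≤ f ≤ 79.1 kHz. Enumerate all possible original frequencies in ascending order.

34.48 kHz, 38.72 kHz, 71.08 kHz, 75.32 kHz

Frequencies that alias to 2.12 kHz are k·fs ± 2.12 kHz for integer k ≥ 0.
k=0: 2.12 kHz.
k=1: 34.48 kHz, 38.72 kHz.
k=2: 71.08 kHz, 75.32 kHz.
k=3: 107.68 kHz, 111.92 kHz.
Within [28.44 kHz, 79.1 kHz]: 34.48 kHz, 38.72 kHz, 71.08 kHz, 75.32 kHz.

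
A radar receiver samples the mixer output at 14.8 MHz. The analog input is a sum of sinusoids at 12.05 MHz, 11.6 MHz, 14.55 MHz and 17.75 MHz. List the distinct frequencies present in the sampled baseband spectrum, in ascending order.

fs/2 = 7.4 MHz.
12.05 MHz > fs/2 = 7.4 MHz, folds to fs − 12.05 MHz = 2.75 MHz.
11.6 MHz > fs/2 = 7.4 MHz, folds to fs − 11.6 MHz = 3.2 MHz.
14.55 MHz > fs/2 = 7.4 MHz, folds to fs − 14.55 MHz = 0.25 MHz.
17.75 MHz mod fs = 2.95 MHz.
2.95 MHz ≤ fs/2 = 7.4 MHz, appears at 2.95 MHz.
Distinct values: {0.25 MHz, 2.75 MHz, 2.95 MHz, 3.2 MHz}.

0.25 MHz, 2.75 MHz, 2.95 MHz, 3.2 MHz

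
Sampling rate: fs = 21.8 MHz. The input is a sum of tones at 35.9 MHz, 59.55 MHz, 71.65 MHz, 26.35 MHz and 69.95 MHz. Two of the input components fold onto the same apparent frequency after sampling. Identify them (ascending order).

26.35 MHz, 69.95 MHz

fs/2 = 10.9 MHz.
35.9 MHz mod fs = 14.1 MHz.
14.1 MHz > fs/2 = 10.9 MHz, folds to fs − 14.1 MHz = 7.7 MHz.
59.55 MHz mod fs = 15.95 MHz.
15.95 MHz > fs/2 = 10.9 MHz, folds to fs − 15.95 MHz = 5.85 MHz.
71.65 MHz mod fs = 6.25 MHz.
6.25 MHz ≤ fs/2 = 10.9 MHz, appears at 6.25 MHz.
26.35 MHz mod fs = 4.55 MHz.
4.55 MHz ≤ fs/2 = 10.9 MHz, appears at 4.55 MHz.
69.95 MHz mod fs = 4.55 MHz.
4.55 MHz ≤ fs/2 = 10.9 MHz, appears at 4.55 MHz.
26.35 MHz and 69.95 MHz both map to 4.55 MHz.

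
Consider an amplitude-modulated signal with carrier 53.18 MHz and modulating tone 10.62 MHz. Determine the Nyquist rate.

127.6 MHz

AM sidebands sit at fc ± fm = 42.56 MHz and 63.8 MHz.
Highest-frequency component: 63.8 MHz.
Nyquist rate = 2 × 63.8 MHz = 127.6 MHz.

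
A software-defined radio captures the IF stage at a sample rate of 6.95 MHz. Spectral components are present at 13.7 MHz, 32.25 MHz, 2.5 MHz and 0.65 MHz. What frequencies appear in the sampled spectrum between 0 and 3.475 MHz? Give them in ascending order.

0.2 MHz, 0.65 MHz, 2.5 MHz

fs/2 = 3.475 MHz.
13.7 MHz mod fs = 6.75 MHz.
6.75 MHz > fs/2 = 3.475 MHz, folds to fs − 6.75 MHz = 0.2 MHz.
32.25 MHz mod fs = 4.45 MHz.
4.45 MHz > fs/2 = 3.475 MHz, folds to fs − 4.45 MHz = 2.5 MHz.
2.5 MHz ≤ fs/2 = 3.475 MHz, passes unchanged.
0.65 MHz ≤ fs/2 = 3.475 MHz, passes unchanged.
Distinct values: {0.2 MHz, 0.65 MHz, 2.5 MHz}.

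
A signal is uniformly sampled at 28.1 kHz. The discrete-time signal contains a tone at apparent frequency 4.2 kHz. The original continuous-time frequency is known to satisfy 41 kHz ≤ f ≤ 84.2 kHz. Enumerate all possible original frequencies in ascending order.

52 kHz, 60.4 kHz, 80.1 kHz

Frequencies that alias to 4.2 kHz are k·fs ± 4.2 kHz for integer k ≥ 0.
k=0: 4.2 kHz.
k=1: 23.9 kHz, 32.3 kHz.
k=2: 52 kHz, 60.4 kHz.
k=3: 80.1 kHz, 88.5 kHz.
k=4: 108.2 kHz, 116.6 kHz.
Within [41 kHz, 84.2 kHz]: 52 kHz, 60.4 kHz, 80.1 kHz.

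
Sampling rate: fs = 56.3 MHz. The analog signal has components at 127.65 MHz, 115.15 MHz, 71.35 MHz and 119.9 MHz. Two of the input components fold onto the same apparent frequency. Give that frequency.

fs/2 = 28.15 MHz.
127.65 MHz mod fs = 15.05 MHz.
15.05 MHz ≤ fs/2 = 28.15 MHz, appears at 15.05 MHz.
115.15 MHz mod fs = 2.55 MHz.
2.55 MHz ≤ fs/2 = 28.15 MHz, appears at 2.55 MHz.
71.35 MHz mod fs = 15.05 MHz.
15.05 MHz ≤ fs/2 = 28.15 MHz, appears at 15.05 MHz.
119.9 MHz mod fs = 7.3 MHz.
7.3 MHz ≤ fs/2 = 28.15 MHz, appears at 7.3 MHz.
71.35 MHz and 127.65 MHz both map to 15.05 MHz.

15.05 MHz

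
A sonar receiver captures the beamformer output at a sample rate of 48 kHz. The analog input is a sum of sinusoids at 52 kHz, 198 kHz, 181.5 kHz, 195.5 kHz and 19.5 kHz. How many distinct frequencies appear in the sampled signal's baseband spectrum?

fs/2 = 24 kHz.
52 kHz mod fs = 4 kHz.
4 kHz ≤ fs/2 = 24 kHz, appears at 4 kHz.
198 kHz mod fs = 6 kHz.
6 kHz ≤ fs/2 = 24 kHz, appears at 6 kHz.
181.5 kHz mod fs = 37.5 kHz.
37.5 kHz > fs/2 = 24 kHz, folds to fs − 37.5 kHz = 10.5 kHz.
195.5 kHz mod fs = 3.5 kHz.
3.5 kHz ≤ fs/2 = 24 kHz, appears at 3.5 kHz.
19.5 kHz ≤ fs/2 = 24 kHz, passes unchanged.
Distinct values: {3.5 kHz, 4 kHz, 6 kHz, 10.5 kHz, 19.5 kHz} → 5.

5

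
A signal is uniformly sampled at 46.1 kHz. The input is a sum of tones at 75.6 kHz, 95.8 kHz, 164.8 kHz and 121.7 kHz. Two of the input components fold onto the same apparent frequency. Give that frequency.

fs/2 = 23.05 kHz.
75.6 kHz mod fs = 29.5 kHz.
29.5 kHz > fs/2 = 23.05 kHz, folds to fs − 29.5 kHz = 16.6 kHz.
95.8 kHz mod fs = 3.6 kHz.
3.6 kHz ≤ fs/2 = 23.05 kHz, appears at 3.6 kHz.
164.8 kHz mod fs = 26.5 kHz.
26.5 kHz > fs/2 = 23.05 kHz, folds to fs − 26.5 kHz = 19.6 kHz.
121.7 kHz mod fs = 29.5 kHz.
29.5 kHz > fs/2 = 23.05 kHz, folds to fs − 29.5 kHz = 16.6 kHz.
75.6 kHz and 121.7 kHz both map to 16.6 kHz.

16.6 kHz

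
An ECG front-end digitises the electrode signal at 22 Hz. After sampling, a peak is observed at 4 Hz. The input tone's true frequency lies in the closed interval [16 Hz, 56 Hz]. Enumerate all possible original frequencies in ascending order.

Frequencies that alias to 4 Hz are k·fs ± 4 Hz for integer k ≥ 0.
k=0: 4 Hz.
k=1: 18 Hz, 26 Hz.
k=2: 40 Hz, 48 Hz.
k=3: 62 Hz, 70 Hz.
Within [16 Hz, 56 Hz]: 18 Hz, 26 Hz, 40 Hz, 48 Hz.

18 Hz, 26 Hz, 40 Hz, 48 Hz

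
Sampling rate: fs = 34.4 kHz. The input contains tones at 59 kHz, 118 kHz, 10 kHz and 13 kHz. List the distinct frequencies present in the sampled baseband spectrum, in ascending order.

fs/2 = 17.2 kHz.
59 kHz mod fs = 24.6 kHz.
24.6 kHz > fs/2 = 17.2 kHz, folds to fs − 24.6 kHz = 9.8 kHz.
118 kHz mod fs = 14.8 kHz.
14.8 kHz ≤ fs/2 = 17.2 kHz, appears at 14.8 kHz.
10 kHz ≤ fs/2 = 17.2 kHz, passes unchanged.
13 kHz ≤ fs/2 = 17.2 kHz, passes unchanged.
Distinct values: {9.8 kHz, 10 kHz, 13 kHz, 14.8 kHz}.

9.8 kHz, 10 kHz, 13 kHz, 14.8 kHz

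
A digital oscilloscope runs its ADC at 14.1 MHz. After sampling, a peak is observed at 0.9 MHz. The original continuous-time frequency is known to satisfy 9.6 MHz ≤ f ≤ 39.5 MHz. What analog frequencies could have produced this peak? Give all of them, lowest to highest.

Frequencies that alias to 0.9 MHz are k·fs ± 0.9 MHz for integer k ≥ 0.
k=0: 0.9 MHz.
k=1: 13.2 MHz, 15 MHz.
k=2: 27.3 MHz, 29.1 MHz.
k=3: 41.4 MHz, 43.2 MHz.
Within [9.6 MHz, 39.5 MHz]: 13.2 MHz, 15 MHz, 27.3 MHz, 29.1 MHz.

13.2 MHz, 15 MHz, 27.3 MHz, 29.1 MHz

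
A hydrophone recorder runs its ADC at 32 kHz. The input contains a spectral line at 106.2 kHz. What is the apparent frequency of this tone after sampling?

106.2 kHz mod fs = 10.2 kHz.
10.2 kHz ≤ fs/2 = 16 kHz, appears at 10.2 kHz.

10.2 kHz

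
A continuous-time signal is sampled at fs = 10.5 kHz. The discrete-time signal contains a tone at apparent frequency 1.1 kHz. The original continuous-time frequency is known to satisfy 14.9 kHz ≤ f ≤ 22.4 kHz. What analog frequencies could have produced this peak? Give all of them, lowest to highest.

Frequencies that alias to 1.1 kHz are k·fs ± 1.1 kHz for integer k ≥ 0.
k=0: 1.1 kHz.
k=1: 9.4 kHz, 11.6 kHz.
k=2: 19.9 kHz, 22.1 kHz.
k=3: 30.4 kHz, 32.6 kHz.
Within [14.9 kHz, 22.4 kHz]: 19.9 kHz, 22.1 kHz.

19.9 kHz, 22.1 kHz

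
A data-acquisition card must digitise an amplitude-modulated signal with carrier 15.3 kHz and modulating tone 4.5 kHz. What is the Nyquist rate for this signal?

AM sidebands sit at fc ± fm = 10.8 kHz and 19.8 kHz.
Highest-frequency component: 19.8 kHz.
Nyquist rate = 2 × 19.8 kHz = 39.6 kHz.

39.6 kHz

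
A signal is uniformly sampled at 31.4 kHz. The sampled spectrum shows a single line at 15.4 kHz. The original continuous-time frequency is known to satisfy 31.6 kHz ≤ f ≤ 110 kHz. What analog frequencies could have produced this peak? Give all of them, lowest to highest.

46.8 kHz, 47.4 kHz, 78.2 kHz, 78.8 kHz, 109.6 kHz

Frequencies that alias to 15.4 kHz are k·fs ± 15.4 kHz for integer k ≥ 0.
k=0: 15.4 kHz.
k=1: 16 kHz, 46.8 kHz.
k=2: 47.4 kHz, 78.2 kHz.
k=3: 78.8 kHz, 109.6 kHz.
k=4: 110.2 kHz, 141 kHz.
Within [31.6 kHz, 110 kHz]: 46.8 kHz, 47.4 kHz, 78.2 kHz, 78.8 kHz, 109.6 kHz.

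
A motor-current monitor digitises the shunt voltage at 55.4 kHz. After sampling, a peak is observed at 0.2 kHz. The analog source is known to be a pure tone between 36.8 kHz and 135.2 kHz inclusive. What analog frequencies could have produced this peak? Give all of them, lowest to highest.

Frequencies that alias to 0.2 kHz are k·fs ± 0.2 kHz for integer k ≥ 0.
k=0: 0.2 kHz.
k=1: 55.2 kHz, 55.6 kHz.
k=2: 110.6 kHz, 111 kHz.
k=3: 166 kHz, 166.4 kHz.
Within [36.8 kHz, 135.2 kHz]: 55.2 kHz, 55.6 kHz, 110.6 kHz, 111 kHz.

55.2 kHz, 55.6 kHz, 110.6 kHz, 111 kHz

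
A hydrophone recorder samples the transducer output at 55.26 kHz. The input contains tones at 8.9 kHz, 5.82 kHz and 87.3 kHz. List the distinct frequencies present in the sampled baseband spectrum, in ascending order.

fs/2 = 27.63 kHz.
8.9 kHz ≤ fs/2 = 27.63 kHz, passes unchanged.
5.82 kHz ≤ fs/2 = 27.63 kHz, passes unchanged.
87.3 kHz mod fs = 32.04 kHz.
32.04 kHz > fs/2 = 27.63 kHz, folds to fs − 32.04 kHz = 23.22 kHz.
Distinct values: {5.82 kHz, 8.9 kHz, 23.22 kHz}.

5.82 kHz, 8.9 kHz, 23.22 kHz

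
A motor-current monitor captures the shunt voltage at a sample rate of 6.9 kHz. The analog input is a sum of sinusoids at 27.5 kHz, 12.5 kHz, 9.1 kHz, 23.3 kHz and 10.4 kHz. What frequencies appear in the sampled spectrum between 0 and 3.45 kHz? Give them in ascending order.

fs/2 = 3.45 kHz.
27.5 kHz mod fs = 6.8 kHz.
6.8 kHz > fs/2 = 3.45 kHz, folds to fs − 6.8 kHz = 0.1 kHz.
12.5 kHz mod fs = 5.6 kHz.
5.6 kHz > fs/2 = 3.45 kHz, folds to fs − 5.6 kHz = 1.3 kHz.
9.1 kHz mod fs = 2.2 kHz.
2.2 kHz ≤ fs/2 = 3.45 kHz, appears at 2.2 kHz.
23.3 kHz mod fs = 2.6 kHz.
2.6 kHz ≤ fs/2 = 3.45 kHz, appears at 2.6 kHz.
10.4 kHz mod fs = 3.5 kHz.
3.5 kHz > fs/2 = 3.45 kHz, folds to fs − 3.5 kHz = 3.4 kHz.
Distinct values: {0.1 kHz, 1.3 kHz, 2.2 kHz, 2.6 kHz, 3.4 kHz}.

0.1 kHz, 1.3 kHz, 2.2 kHz, 2.6 kHz, 3.4 kHz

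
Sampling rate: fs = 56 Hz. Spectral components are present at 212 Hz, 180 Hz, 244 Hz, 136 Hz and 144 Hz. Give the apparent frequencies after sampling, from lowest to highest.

fs/2 = 28 Hz.
212 Hz mod fs = 44 Hz.
44 Hz > fs/2 = 28 Hz, folds to fs − 44 Hz = 12 Hz.
180 Hz mod fs = 12 Hz.
12 Hz ≤ fs/2 = 28 Hz, appears at 12 Hz.
244 Hz mod fs = 20 Hz.
20 Hz ≤ fs/2 = 28 Hz, appears at 20 Hz.
136 Hz mod fs = 24 Hz.
24 Hz ≤ fs/2 = 28 Hz, appears at 24 Hz.
144 Hz mod fs = 32 Hz.
32 Hz > fs/2 = 28 Hz, folds to fs − 32 Hz = 24 Hz.
Distinct values: {12 Hz, 20 Hz, 24 Hz}.

12 Hz, 20 Hz, 24 Hz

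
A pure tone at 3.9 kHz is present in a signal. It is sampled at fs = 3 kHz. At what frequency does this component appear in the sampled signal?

0.9 kHz

3.9 kHz mod fs = 0.9 kHz.
0.9 kHz ≤ fs/2 = 1.5 kHz, appears at 0.9 kHz.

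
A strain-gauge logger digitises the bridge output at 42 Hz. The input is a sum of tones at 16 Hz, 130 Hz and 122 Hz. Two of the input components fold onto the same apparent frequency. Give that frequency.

4 Hz

fs/2 = 21 Hz.
16 Hz ≤ fs/2 = 21 Hz, passes unchanged.
130 Hz mod fs = 4 Hz.
4 Hz ≤ fs/2 = 21 Hz, appears at 4 Hz.
122 Hz mod fs = 38 Hz.
38 Hz > fs/2 = 21 Hz, folds to fs − 38 Hz = 4 Hz.
122 Hz and 130 Hz both map to 4 Hz.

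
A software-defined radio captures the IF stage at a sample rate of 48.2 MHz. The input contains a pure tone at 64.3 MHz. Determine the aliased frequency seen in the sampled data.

64.3 MHz mod fs = 16.1 MHz.
16.1 MHz ≤ fs/2 = 24.1 MHz, appears at 16.1 MHz.

16.1 MHz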